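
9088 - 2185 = 6903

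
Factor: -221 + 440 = 3^1 * 73^1 = 219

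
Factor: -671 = -1*11^1*61^1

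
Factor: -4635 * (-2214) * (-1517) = -1 * 2^1 * 3^5 * 5^1 * 37^1 * 41^2 * 103^1 = -15567287130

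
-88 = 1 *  (-88)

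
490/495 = 98/99 ≈ 0.990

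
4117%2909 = 1208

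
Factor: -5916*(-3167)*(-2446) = -1*2^3*3^1*17^1*29^1*1223^1*3167^1 = -45828187512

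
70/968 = 35/484 ≈ 0.0723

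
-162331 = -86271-76060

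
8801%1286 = 1085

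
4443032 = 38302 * 116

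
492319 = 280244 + 212075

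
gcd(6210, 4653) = 9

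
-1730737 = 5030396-6761133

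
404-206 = 198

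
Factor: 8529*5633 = 3^1*43^1*131^1*2843^1 = 48043857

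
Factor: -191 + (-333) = -1*2^2*131^1 = -524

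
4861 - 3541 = 1320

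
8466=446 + 8020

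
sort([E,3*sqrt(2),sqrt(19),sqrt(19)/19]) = [sqrt(19)/19,E,3*sqrt(2),sqrt(19)]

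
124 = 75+49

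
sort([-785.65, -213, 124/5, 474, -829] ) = [-829, -785.65, -213, 124/5, 474] 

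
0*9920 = 0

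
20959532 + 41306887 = 62266419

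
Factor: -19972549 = -1 * 223^1 * 89563^1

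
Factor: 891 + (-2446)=-1*5^1*311^1=-1555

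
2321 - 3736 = -1415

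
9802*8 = 78416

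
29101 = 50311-21210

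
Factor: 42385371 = 3^1*7^1*19^2*5591^1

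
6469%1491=505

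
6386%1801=983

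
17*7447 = 126599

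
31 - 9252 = -9221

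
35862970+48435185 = 84298155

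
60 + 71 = 131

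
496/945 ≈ 0.525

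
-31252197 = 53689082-84941279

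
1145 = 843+302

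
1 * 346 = 346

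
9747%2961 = 864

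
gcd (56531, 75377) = 1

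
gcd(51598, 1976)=2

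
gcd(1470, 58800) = 1470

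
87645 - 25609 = 62036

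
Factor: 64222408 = 2^3*577^1*13913^1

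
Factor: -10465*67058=-1*2^1*5^1*7^1*13^1*23^1*33529^1=-701761970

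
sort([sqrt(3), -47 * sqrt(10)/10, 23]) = [-47 * sqrt(10)/10, sqrt(3), 23]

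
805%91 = 77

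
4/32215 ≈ 0.000124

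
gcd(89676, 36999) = 9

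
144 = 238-94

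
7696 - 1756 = 5940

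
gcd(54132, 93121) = 1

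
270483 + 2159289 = 2429772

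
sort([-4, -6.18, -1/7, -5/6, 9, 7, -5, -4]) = [-6.18, -5, -4, -4, -5/6, -1/7, 7, 9]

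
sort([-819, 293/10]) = [-819, 293/10]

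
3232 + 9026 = 12258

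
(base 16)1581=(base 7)22023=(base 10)5505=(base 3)21112220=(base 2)1010110000001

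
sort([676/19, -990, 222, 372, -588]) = [-990, -588, 676/19, 222, 372]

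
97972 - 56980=40992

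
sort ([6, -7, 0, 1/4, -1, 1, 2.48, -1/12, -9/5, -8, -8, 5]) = [-8, -8, -7, -9/5, -1, -1/12, 0, 1/4, 1, 2.48, 5, 6]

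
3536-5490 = -1954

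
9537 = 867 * 11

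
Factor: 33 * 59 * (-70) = -1 * 2^1 * 3^1 * 5^1 * 7^1 * 11^1 * 59^1 = -136290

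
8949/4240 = 2 + 469/4240 ≈ 2.11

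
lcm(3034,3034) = 3034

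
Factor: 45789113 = 23^1 * 1990831^1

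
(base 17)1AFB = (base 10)8069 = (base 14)2D25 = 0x1F85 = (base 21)I65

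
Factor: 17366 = 2^1 * 19^1 * 457^1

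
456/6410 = 228/3205≈0.0711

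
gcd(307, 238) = 1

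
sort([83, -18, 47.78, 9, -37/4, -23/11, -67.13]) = [-67.13, -18, -37/4, -23/11, 9, 47.78, 83]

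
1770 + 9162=10932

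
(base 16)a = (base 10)10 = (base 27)a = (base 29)a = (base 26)a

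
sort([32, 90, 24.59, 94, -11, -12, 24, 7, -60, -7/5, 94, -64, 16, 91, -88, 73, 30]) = [-88, -64, -60, -12, -11, -7/5, 7, 16, 24, 24.59, 30, 32, 73, 90, 91, 94, 94]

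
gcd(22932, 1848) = 84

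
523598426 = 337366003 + 186232423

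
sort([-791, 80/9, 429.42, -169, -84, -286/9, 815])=[-791, -169, -84, -286/9, 80/9, 429.42, 815]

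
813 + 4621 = 5434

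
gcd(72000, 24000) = 24000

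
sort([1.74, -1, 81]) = [-1, 1.74, 81]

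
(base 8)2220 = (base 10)1168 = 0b10010010000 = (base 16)490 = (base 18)3ag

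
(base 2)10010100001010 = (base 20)13e2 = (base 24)gb2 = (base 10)9482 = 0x250a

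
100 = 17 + 83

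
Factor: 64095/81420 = 2^(-2)*23^(-1)*59^(-1)*4273^1 = 4273/5428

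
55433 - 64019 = -8586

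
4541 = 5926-1385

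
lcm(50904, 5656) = 50904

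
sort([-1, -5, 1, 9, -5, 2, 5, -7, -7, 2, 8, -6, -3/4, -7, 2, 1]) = [-7, -7, -7, -6, -5, -5, -1, -3/4, 1, 1, 2, 2, 2, 5, 8, 9]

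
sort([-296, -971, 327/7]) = [-971, -296, 327/7]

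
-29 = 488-517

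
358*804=287832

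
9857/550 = 17 + 507/550 ≈ 17.92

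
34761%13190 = 8381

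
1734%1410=324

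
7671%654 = 477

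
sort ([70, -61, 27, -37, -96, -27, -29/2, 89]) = [-96, -61, -37, -27, -29/2, 27, 70, 89]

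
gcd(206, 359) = 1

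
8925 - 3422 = 5503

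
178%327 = 178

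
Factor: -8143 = -1 * 17^1 * 479^1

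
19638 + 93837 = 113475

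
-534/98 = -5 - 22/49 ≈ -5.45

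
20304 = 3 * 6768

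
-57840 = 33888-91728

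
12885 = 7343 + 5542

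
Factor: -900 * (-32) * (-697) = -1 * 2^7 * 3^2 * 5^2 * 17^1 * 41^1 = -20073600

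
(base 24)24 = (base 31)1l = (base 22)28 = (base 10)52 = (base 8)64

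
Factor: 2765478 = 2^1*3^1*460913^1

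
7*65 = 455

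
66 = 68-2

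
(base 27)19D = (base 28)175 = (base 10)985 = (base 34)SX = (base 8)1731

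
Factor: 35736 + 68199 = 3^1 * 5^1 * 13^2 * 41^1 = 103935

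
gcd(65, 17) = 1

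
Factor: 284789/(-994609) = -1*7^(-1)*11^(-1)*37^1*43^1*179^1*12917^(-1)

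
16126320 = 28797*560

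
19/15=1 + 4/15 ≈ 1.27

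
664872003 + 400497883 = 1065369886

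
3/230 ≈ 0.0130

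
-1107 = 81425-82532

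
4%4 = 0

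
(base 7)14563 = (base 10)4063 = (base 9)5514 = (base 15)130d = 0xfdf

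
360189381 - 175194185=184995196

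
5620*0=0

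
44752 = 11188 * 4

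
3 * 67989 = 203967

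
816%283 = 250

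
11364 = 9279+2085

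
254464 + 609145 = 863609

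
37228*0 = 0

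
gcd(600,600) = 600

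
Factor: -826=-1 * 2^1 * 7^1 * 59^1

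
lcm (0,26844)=0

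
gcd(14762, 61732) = 1342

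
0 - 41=-41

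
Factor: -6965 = -1 * 5^1 * 7^1 * 199^1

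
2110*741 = 1563510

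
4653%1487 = 192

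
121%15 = 1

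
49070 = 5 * 9814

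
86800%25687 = 9739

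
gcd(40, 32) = 8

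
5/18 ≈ 0.278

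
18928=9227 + 9701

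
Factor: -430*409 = -1*2^1*5^1*43^1*409^1 = -175870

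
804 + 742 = 1546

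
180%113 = 67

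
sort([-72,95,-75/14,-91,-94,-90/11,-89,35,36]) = [-94,-91,-89,-72,-90/11,-75/14,35,36,95]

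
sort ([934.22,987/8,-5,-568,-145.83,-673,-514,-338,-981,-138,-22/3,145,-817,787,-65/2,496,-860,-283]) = [-981,-860,-817,-673,-568,-514,-338,-283,-145.83,-138,-65/2,-22/3,-5,987/8,145,496,787,934.22]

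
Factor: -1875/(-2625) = 5^1 * 7^(-1) = 5/7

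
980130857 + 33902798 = 1014033655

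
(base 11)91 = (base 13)79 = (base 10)100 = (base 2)1100100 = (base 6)244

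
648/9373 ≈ 0.0691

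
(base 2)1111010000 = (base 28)16o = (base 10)976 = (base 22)208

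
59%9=5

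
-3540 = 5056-8596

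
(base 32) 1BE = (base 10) 1390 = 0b10101101110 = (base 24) 29M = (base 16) 56E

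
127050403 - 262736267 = -135685864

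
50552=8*6319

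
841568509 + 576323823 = 1417892332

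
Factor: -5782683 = -1*3^1*23^1*43^1*1949^1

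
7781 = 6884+897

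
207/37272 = 69/12424 ≈ 0.00555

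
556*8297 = 4613132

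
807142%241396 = 82954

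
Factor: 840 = 2^3 * 3^1 * 5^1 * 7^1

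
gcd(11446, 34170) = 2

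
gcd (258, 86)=86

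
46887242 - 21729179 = 25158063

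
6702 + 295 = 6997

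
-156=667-823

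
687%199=90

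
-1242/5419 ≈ -0.229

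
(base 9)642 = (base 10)524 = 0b1000001100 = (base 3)201102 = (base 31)gs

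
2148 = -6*(-358)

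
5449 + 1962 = 7411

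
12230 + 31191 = 43421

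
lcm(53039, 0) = 0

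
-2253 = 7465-9718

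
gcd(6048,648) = 216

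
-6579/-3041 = 2 + 497/3041 ≈ 2.16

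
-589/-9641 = 19/311 ≈ 0.0611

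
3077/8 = 384 + 5/8 ≈ 384.63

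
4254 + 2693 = 6947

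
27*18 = 486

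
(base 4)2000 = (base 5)1003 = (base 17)79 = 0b10000000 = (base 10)128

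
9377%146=33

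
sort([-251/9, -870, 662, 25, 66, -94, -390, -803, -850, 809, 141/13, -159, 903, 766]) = [-870, -850, -803, -390, -159, -94, -251/9, 141/13, 25, 66, 662, 766, 809, 903]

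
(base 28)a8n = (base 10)8087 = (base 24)e0n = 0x1f97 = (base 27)b2e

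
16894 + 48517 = 65411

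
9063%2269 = 2256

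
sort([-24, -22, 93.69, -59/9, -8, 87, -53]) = [-53, -24, -22, -8, -59/9, 87, 93.69]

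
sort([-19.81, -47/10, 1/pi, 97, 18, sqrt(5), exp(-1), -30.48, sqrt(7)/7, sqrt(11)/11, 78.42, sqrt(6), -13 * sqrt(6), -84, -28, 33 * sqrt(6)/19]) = [-84, -13 * sqrt(6), -30.48, -28, -19.81, -47/10, sqrt(11)/11, 1/pi, exp(-1), sqrt(7)/7, sqrt(5), sqrt(6), 33 * sqrt(6)/19, 18, 78.42, 97]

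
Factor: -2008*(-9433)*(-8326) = -1*2^4*23^1*181^1*251^1*9433^1 = -157706629264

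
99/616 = 9/56 ≈ 0.161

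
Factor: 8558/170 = 5^(-1)*11^1*17^(-1)*389^1 = 4279/85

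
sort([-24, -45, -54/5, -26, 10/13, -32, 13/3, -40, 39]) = [-45, -40, -32, -26, -24, -54/5, 10/13, 13/3, 39]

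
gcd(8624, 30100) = 28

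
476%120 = 116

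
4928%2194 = 540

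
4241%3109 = 1132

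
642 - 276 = 366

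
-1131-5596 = -6727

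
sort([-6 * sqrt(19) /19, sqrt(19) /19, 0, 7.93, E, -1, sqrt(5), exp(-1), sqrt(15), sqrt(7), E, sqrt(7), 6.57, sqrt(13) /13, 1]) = [-6 * sqrt(19) /19, -1, 0, sqrt(19) /19, sqrt(13) /13, exp(-1), 1, sqrt(5), sqrt(7), sqrt(7), E, E, sqrt(15), 6.57, 7.93]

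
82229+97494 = 179723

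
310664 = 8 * 38833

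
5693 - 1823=3870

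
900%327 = 246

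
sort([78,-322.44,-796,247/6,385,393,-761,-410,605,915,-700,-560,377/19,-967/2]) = [-796,-761,-700,-560,-967/2,-410,-322.44,377/19,247/6,78,385,393,605,915]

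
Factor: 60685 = 5^1*53^1*229^1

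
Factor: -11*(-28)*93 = 2^2*3^1*7^1*11^1*31^1 = 28644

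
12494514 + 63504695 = 75999209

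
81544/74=1101 + 35/37 ≈ 1101.95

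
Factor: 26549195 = 5^1*5309839^1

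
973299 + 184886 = 1158185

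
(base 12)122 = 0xaa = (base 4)2222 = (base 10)170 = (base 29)5p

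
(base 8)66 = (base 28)1q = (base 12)46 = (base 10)54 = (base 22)2a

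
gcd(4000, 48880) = 80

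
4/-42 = -2/21 ≈ -0.0952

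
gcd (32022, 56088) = 18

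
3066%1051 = 964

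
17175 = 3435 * 5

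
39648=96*413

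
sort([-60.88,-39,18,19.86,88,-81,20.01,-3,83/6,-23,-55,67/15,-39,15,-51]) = [-81,-60.88,-55,-51,-39,-39,-23,-3,67/15,83/6,15,18,19.86,20.01,88]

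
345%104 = 33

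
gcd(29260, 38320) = 20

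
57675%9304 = 1851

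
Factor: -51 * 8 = -1 * 2^3 * 3^1 * 17^1 = -408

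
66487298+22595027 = 89082325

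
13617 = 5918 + 7699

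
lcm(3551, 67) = 3551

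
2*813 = 1626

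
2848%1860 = 988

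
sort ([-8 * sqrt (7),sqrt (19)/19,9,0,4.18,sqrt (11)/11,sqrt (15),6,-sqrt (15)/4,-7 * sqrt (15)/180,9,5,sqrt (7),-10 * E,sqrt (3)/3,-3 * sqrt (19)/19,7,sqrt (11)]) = [-10 * E,-8 * sqrt (7),-sqrt (15)/4,-3 * sqrt (19)/19,-7 * sqrt (15)/180,0,sqrt (19)/19,sqrt (11)/11,sqrt (3)/3,sqrt (7),sqrt (11),sqrt (15),4.18,5,6,7,9,9]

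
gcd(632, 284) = 4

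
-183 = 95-278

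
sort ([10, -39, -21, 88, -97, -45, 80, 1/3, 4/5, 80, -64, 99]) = [-97, -64, -45, -39, -21, 1/3, 4/5, 10, 80, 80, 88, 99]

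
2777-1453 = 1324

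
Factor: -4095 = -1*3^2*5^1*7^1*13^1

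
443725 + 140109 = 583834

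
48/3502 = 24/1751 ≈ 0.0137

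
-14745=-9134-5611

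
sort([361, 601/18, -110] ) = [-110, 601/18, 361] 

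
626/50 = 313/25 = 12.52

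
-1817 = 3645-5462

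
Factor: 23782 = 2^1*11^1*23^1*47^1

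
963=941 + 22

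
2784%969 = 846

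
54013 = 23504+30509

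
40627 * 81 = 3290787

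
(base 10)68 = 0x44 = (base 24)2k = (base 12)58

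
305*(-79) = -24095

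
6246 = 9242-2996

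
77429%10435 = 4384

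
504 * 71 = 35784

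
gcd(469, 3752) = 469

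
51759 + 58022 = 109781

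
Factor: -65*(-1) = 5^1*13^1 = 65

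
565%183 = 16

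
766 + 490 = 1256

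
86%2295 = 86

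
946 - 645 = 301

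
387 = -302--689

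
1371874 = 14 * 97991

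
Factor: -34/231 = -1*2^1*3^(-1)*7^(-1)*11^(-1)*17^1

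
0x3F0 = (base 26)1CK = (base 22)21I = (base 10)1008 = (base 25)1F8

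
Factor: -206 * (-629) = 2^1 * 17^1 * 37^1 * 103^1 = 129574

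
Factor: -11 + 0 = -1*11^1 = -11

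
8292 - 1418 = 6874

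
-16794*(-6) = 100764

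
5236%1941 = 1354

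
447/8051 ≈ 0.0555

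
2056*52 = 106912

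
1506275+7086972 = 8593247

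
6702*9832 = 65894064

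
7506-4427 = 3079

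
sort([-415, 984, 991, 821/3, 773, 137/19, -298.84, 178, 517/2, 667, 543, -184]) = [-415, -298.84, -184, 137/19, 178, 517/2, 821/3, 543, 667, 773, 984, 991]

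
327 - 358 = -31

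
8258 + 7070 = 15328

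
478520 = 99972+378548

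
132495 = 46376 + 86119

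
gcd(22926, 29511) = 3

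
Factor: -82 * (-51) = 2^1 * 3^1 * 17^1 * 41^1 = 4182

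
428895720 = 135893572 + 293002148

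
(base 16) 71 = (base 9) 135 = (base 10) 113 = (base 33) 3e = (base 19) 5i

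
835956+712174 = 1548130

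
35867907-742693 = 35125214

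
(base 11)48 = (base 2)110100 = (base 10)52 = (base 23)26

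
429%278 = 151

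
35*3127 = 109445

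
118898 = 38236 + 80662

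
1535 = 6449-4914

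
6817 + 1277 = 8094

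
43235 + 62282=105517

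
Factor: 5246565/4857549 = 5^1 * 19^1 * 41^1 * 149^(-1) * 449^1 * 10867^(-1) = 1748855/1619183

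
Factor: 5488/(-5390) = -1*2^3*5^(-1)*7^1*11^(-1) = -56/55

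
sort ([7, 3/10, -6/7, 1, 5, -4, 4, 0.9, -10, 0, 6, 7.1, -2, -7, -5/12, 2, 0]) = [-10, -7, -4, -2, -6/7, -5/12, 0, 0, 3/10, 0.9, 1, 2, 4, 5, 6, 7, 7.1]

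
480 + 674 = 1154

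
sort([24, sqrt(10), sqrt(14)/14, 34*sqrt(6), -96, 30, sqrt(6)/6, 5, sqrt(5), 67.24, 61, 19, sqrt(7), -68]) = [-96, -68, sqrt(14)/14, sqrt(6)/6, sqrt(5), sqrt(7), sqrt(10), 5, 19, 24, 30, 61, 67.24, 34*sqrt(6)]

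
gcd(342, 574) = 2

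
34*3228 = 109752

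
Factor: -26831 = -1*7^1*3833^1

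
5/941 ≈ 0.00531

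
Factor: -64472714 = -1*2^1*4021^1*8017^1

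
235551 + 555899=791450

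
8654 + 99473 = 108127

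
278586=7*39798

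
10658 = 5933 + 4725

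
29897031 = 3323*8997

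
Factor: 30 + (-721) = -1 * 691^1 = -691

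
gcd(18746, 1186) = 2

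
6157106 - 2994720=3162386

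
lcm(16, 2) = 16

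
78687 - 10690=67997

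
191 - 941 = -750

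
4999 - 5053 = -54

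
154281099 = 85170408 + 69110691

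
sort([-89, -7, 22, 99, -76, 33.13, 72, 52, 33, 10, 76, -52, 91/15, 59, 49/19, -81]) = [-89, -81, -76, -52, -7, 49/19, 91/15, 10, 22, 33, 33.13, 52, 59, 72, 76, 99]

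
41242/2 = 20621 = 20621.00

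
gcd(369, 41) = 41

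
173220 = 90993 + 82227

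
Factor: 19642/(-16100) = -1 * 2^(-1) * 5^(-2) * 61^1 = -61/50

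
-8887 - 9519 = -18406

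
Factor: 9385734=2^1 * 3^1 * 17^1 * 19^1 * 29^1 * 167^1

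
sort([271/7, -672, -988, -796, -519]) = [-988, -796, -672, -519, 271/7]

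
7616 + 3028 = 10644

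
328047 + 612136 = 940183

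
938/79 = 11 + 69/79 ≈ 11.87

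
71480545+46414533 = 117895078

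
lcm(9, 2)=18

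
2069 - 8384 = -6315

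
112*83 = 9296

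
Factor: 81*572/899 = 2^2*3^4*11^1*13^1*29^(-1)*31^(-1) = 46332/899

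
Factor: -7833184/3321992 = -1*2^2*83^(-1)*5003^(-1)*244787^1 = -979148/415249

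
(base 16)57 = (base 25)3c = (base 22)3l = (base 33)2l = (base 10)87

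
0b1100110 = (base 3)10210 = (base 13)7b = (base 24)46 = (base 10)102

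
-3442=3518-6960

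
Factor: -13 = -1*13^1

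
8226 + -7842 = 384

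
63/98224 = 9/14032 ≈ 0.000641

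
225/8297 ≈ 0.0271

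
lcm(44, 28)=308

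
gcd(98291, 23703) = 1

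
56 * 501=28056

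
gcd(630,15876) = 126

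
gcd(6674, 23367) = 1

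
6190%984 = 286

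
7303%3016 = 1271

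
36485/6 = 6080 + 5/6≈6080.83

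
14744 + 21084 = 35828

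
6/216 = 1/36 ≈ 0.0278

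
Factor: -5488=-1*2^4*7^3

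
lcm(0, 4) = 0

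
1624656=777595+847061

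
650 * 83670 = 54385500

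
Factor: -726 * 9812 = -1 * 2^3 * 3^1 * 11^3 * 223^1 = -7123512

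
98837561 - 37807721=61029840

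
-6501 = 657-7158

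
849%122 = 117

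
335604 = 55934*6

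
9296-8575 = 721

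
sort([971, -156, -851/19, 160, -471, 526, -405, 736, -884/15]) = [-471, -405, -156, -884/15, -851/19, 160, 526, 736, 971]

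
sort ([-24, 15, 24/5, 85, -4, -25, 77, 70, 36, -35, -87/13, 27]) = [-35, -25, -24, -87/13, -4, 24/5, 15, 27, 36, 70, 77, 85]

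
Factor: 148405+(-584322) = -1 * 19^1 * 22943^1 = -435917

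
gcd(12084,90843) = 3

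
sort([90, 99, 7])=[7, 90, 99]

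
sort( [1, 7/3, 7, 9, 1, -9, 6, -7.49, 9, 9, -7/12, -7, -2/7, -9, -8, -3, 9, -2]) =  [-9, -9, -8, -7.49, -7, -3, -2, -7/12, -2/7, 1, 1, 7/3, 6, 7, 9, 9, 9, 9]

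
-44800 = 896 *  (-50)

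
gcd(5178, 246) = 6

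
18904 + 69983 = 88887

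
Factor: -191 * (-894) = 2^1 * 3^1 * 149^1 * 191^1 = 170754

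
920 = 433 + 487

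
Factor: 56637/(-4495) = -1*3^2*5^(-1)*7^1 = -63/5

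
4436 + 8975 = 13411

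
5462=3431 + 2031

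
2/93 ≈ 0.0215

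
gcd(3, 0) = 3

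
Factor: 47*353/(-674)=-1*2^(-1)*47^1*337^(-1)*353^1=-16591/674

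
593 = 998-405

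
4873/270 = 18+13/270 ≈ 18.05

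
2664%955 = 754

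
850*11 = 9350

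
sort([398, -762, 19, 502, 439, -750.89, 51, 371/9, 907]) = [-762, -750.89, 19, 371/9, 51, 398, 439, 502, 907]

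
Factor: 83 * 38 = 2^1 * 19^1 * 83^1 = 3154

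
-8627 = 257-8884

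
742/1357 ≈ 0.547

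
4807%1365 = 712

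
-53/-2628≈0.0202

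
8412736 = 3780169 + 4632567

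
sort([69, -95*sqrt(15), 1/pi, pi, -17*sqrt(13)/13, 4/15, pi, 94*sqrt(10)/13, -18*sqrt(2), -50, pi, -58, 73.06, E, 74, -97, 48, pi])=[-95*sqrt(15), -97, -58, -50, -18*sqrt(2), -17*sqrt(13)/13, 4/15, 1/pi, E, pi, pi, pi, pi, 94*sqrt(10)/13, 48, 69, 73.06, 74]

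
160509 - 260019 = -99510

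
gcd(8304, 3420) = 12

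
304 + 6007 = 6311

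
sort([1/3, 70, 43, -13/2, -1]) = [-13/2, -1, 1/3, 43, 70]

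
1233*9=11097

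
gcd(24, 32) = 8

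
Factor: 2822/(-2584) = -1*2^(-2)*19^(-1)*83^1 = -83/76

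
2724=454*6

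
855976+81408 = 937384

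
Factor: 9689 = 9689^1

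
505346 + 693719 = 1199065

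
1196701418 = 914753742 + 281947676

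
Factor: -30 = -1*2^1*3^1*5^1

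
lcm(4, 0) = 0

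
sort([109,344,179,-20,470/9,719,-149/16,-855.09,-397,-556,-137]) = [-855.09,-556,-397,-137,-20,-149/16,470/9,109,179,344,719]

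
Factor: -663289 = -1*11^1*17^1*3547^1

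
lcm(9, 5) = 45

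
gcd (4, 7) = 1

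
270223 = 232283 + 37940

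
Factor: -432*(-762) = 2^5*3^4*127^1 = 329184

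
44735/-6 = -7455 - 5/6 ≈ -7455.83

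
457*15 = 6855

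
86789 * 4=347156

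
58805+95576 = 154381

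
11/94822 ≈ 0.000116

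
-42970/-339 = 126 + 256/339 ≈ 126.76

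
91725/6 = 15287+1/2 = 15287.50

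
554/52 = 10 + 17/26 ≈ 10.65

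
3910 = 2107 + 1803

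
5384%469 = 225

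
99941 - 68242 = 31699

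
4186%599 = 592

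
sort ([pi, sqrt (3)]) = [sqrt (3), pi]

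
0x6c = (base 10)108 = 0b1101100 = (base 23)4g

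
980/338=2 + 152/169 ≈ 2.90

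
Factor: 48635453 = 17^1 * 131^1 * 21839^1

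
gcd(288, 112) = 16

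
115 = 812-697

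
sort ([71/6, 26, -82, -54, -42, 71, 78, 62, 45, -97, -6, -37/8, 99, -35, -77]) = [-97, -82, -77, -54, -42, -35, -6, -37/8, 71/6, 26, 45, 62, 71, 78, 99]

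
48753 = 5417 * 9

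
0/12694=0=0.00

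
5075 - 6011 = -936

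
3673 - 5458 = -1785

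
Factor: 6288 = 2^4*3^1*131^1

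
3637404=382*9522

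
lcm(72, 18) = 72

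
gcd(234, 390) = 78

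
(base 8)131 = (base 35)2j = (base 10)89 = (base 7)155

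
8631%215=31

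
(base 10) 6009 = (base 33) 5h3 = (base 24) aa9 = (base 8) 13571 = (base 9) 8216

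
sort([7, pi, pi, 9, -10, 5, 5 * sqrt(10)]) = [-10, pi, pi, 5, 7, 9, 5 * sqrt(10)]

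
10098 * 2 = 20196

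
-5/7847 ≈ -0.000637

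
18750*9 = 168750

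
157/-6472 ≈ -0.0243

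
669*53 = 35457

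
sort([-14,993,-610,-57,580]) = [-610,-57,-14,580,993]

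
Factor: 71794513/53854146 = 2^(-1) * 3^(-6) * 7^1 * 43^(-1) * 859^(-1) * 1123^1 * 9133^1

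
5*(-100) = -500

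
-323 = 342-665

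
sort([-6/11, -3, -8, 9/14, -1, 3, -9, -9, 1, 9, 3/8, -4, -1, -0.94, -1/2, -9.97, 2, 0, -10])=[-10, -9.97, -9, -9, -8, -4, -3, -1, -1, -0.94, -6/11, -1/2, 0, 3/8, 9/14, 1, 2, 3, 9]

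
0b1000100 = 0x44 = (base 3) 2112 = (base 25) 2i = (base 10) 68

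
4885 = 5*977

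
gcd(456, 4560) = 456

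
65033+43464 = 108497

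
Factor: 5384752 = 2^4 * 19^1 * 17713^1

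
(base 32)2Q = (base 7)156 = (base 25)3F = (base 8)132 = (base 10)90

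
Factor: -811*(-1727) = 11^1*157^1*811^1 = 1400597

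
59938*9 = 539442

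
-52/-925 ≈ 0.0562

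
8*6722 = 53776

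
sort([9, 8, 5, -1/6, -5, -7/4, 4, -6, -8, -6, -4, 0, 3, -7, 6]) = [-8, -7, -6, -6, -5, -4, -7/4, -1/6, 0, 3, 4, 5, 6, 8, 9]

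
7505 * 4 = 30020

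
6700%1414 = 1044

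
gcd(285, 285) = 285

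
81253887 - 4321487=76932400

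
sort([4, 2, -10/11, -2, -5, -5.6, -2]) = [-5.6, -5, -2, -2, -10/11, 2, 4]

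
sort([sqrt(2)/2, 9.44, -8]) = [-8, sqrt(2)/2, 9.44]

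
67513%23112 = 21289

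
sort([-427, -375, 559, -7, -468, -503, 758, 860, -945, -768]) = [-945, -768, -503, -468, -427, -375, -7, 559, 758, 860]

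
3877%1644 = 589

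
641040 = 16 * 40065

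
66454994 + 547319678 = 613774672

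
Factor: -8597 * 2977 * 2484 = -1 * 2^2 * 3^3 * 13^1 * 23^1 * 229^1 * 8597^1 = -63573680196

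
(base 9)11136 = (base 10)7404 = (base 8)16354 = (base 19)119d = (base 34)6dq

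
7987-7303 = 684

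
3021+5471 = 8492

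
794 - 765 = 29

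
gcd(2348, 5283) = 587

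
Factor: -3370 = -1*2^1*5^1*337^1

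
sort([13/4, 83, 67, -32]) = [-32, 13/4, 67, 83]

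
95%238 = 95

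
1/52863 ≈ 0.0000189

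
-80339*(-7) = 562373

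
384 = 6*64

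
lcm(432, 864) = 864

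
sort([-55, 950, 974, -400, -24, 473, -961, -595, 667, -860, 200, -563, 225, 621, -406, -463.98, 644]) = [-961, -860, -595, -563, -463.98, -406, -400, -55, -24, 200, 225, 473, 621, 644, 667, 950, 974]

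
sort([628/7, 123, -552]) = [-552, 628/7, 123]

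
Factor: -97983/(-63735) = 3^2*5^(-1)*7^(-1)*19^1*191^1*607^(-1) = 32661/21245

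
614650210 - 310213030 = 304437180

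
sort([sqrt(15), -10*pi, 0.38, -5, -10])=[-10*pi, -10, -5, 0.38, sqrt(15)]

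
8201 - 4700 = 3501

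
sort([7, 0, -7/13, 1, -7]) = [-7, -7/13, 0, 1, 7]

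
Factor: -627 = -1*3^1*11^1*19^1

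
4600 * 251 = 1154600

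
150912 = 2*75456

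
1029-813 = 216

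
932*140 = 130480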